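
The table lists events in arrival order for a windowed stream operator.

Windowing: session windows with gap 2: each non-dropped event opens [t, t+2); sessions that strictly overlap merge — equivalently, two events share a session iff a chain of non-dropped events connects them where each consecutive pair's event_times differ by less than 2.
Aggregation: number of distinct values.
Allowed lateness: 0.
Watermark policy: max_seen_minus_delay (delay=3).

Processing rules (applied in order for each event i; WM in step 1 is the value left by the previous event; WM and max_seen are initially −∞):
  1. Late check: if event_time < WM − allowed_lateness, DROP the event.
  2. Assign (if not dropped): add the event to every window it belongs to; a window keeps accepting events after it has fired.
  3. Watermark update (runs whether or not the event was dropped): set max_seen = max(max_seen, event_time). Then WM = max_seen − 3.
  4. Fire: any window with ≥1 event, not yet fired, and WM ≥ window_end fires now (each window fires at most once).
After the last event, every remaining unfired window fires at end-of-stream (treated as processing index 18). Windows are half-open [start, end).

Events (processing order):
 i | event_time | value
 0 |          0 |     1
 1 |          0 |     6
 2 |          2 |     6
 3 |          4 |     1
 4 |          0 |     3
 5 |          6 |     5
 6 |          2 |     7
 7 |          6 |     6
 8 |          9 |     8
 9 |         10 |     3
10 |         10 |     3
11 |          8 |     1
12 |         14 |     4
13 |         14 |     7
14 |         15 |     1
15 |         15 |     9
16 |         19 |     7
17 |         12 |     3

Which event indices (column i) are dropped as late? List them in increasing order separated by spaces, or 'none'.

4 6 17

i=0 t=0 v=1: → [0,2); WM=-3
i=1 t=0 v=6: → [0,2); WM=-3
i=2 t=2 v=6: → [2,4); WM=-1
i=3 t=4 v=1: → [4,6); WM=1
i=4 t=0 v=3: DROP (t<1-0); WM=1
i=5 t=6 v=5: → [6,8); WM=3
i=6 t=2 v=7: DROP (t<3-0); WM=3
i=7 t=6 v=6: → [6,8); WM=3
i=8 t=9 v=8: → [9,11); WM=6
i=9 t=10 v=3: → [9,12); WM=7
i=10 t=10 v=3: → [9,12); WM=7
i=11 t=8 v=1: → [8,12); WM=7
i=12 t=14 v=4: → [14,16); WM=11
i=13 t=14 v=7: → [14,16); WM=11
i=14 t=15 v=1: → [14,17); WM=12
i=15 t=15 v=9: → [14,17); WM=12
i=16 t=19 v=7: → [19,21); WM=16
i=17 t=12 v=3: DROP (t<16-0); WM=16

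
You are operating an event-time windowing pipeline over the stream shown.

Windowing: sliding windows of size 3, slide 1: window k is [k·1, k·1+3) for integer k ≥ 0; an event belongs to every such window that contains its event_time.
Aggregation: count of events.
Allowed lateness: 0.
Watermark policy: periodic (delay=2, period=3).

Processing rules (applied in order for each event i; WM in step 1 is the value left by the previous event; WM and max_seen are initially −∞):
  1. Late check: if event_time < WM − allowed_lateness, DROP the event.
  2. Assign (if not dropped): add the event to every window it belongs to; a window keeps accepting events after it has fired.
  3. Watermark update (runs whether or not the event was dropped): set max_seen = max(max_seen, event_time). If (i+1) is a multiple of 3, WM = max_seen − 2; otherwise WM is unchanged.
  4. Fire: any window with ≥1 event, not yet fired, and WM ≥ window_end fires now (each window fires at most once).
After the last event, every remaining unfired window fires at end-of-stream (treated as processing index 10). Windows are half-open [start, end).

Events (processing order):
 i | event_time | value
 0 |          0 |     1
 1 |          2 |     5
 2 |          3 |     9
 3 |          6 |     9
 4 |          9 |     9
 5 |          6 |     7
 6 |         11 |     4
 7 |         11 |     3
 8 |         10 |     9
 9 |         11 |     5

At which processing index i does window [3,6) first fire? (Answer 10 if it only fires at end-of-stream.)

i=0 t=0 v=1: → [0,3); WM=−∞
i=1 t=2 v=5: → [2,5),[1,4),[0,3); WM=−∞
i=2 t=3 v=9: → [3,6),[2,5),[1,4); WM=1
i=3 t=6 v=9: → [6,9),[5,8),[4,7); WM=1
i=4 t=9 v=9: → [9,12),[8,11),[7,10); WM=1
i=5 t=6 v=7: → [6,9),[5,8),[4,7); WM=7; [0,3) fires=2 [1,4) fires=2 [2,5) fires=2 [3,6) fires=1 [4,7) fires=2
i=6 t=11 v=4: → [11,14),[10,13),[9,12); WM=7
i=7 t=11 v=3: → [11,14),[10,13),[9,12); WM=7
i=8 t=10 v=9: → [10,13),[9,12),[8,11); WM=9; [5,8) fires=2 [6,9) fires=2
i=9 t=11 v=5: → [11,14),[10,13),[9,12); WM=9

5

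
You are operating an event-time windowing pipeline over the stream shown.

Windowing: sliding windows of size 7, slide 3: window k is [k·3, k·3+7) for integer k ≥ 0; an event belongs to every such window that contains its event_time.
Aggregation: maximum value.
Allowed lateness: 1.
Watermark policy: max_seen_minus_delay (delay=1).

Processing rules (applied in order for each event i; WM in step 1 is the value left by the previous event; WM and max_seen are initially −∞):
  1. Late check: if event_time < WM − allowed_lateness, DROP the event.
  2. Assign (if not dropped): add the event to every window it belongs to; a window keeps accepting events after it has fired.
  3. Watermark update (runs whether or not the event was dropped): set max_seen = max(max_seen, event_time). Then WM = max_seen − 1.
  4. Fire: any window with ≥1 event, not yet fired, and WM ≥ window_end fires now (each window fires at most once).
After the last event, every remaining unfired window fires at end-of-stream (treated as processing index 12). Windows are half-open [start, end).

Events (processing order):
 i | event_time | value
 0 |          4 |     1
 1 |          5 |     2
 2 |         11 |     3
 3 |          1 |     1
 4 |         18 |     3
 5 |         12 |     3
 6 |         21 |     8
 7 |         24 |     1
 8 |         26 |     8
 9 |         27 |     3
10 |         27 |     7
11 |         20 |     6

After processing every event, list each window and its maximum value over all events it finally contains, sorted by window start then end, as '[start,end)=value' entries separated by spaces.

i=0 t=4 v=1: → [3,10),[0,7); WM=3
i=1 t=5 v=2: → [3,10),[0,7); WM=4
i=2 t=11 v=3: → [9,16),[6,13); WM=10; [0,7) fires=2 [3,10) fires=2
i=3 t=1 v=1: DROP (t<10-1); WM=10
i=4 t=18 v=3: → [18,25),[15,22),[12,19); WM=17; [6,13) fires=3 [9,16) fires=3
i=5 t=12 v=3: DROP (t<17-1); WM=17
i=6 t=21 v=8: → [21,28),[18,25),[15,22); WM=20; [12,19) fires=3
i=7 t=24 v=1: → [24,31),[21,28),[18,25); WM=23; [15,22) fires=8
i=8 t=26 v=8: → [24,31),[21,28); WM=25; [18,25) fires=8
i=9 t=27 v=3: → [27,34),[24,31),[21,28); WM=26
i=10 t=27 v=7: → [27,34),[24,31),[21,28); WM=26
i=11 t=20 v=6: DROP (t<26-1); WM=26

[0,7)=2 [3,10)=2 [6,13)=3 [9,16)=3 [12,19)=3 [15,22)=8 [18,25)=8 [21,28)=8 [24,31)=8 [27,34)=7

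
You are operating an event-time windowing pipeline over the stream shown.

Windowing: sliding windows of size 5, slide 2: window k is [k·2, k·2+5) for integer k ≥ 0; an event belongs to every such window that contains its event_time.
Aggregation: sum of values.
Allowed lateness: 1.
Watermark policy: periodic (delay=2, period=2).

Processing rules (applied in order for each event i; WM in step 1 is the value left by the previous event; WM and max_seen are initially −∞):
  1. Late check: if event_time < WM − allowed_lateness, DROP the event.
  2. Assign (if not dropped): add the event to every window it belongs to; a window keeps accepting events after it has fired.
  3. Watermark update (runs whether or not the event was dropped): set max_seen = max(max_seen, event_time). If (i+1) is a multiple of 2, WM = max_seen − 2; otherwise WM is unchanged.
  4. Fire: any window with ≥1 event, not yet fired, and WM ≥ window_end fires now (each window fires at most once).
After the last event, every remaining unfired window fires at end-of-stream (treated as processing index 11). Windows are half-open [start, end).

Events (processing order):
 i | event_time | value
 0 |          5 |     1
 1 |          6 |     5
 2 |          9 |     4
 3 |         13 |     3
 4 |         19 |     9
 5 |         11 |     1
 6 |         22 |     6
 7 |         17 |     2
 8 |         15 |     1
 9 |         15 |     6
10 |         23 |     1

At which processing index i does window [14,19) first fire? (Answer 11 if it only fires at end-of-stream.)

i=0 t=5 v=1: → [4,9),[2,7); WM=−∞
i=1 t=6 v=5: → [6,11),[4,9),[2,7); WM=4
i=2 t=9 v=4: → [8,13),[6,11); WM=4
i=3 t=13 v=3: → [12,17),[10,15); WM=11; [2,7) fires=6 [4,9) fires=6 [6,11) fires=9
i=4 t=19 v=9: → [18,23),[16,21); WM=11
i=5 t=11 v=1: → [10,15),[8,13); WM=17; [8,13) fires=5 [10,15) fires=4 [12,17) fires=3
i=6 t=22 v=6: → [22,27),[20,25),[18,23); WM=17
i=7 t=17 v=2: → [16,21),[14,19); WM=20; [14,19) fires=2
i=8 t=15 v=1: DROP (t<20-1); WM=20
i=9 t=15 v=6: DROP (t<20-1); WM=20
i=10 t=23 v=1: → [22,27),[20,25); WM=20

7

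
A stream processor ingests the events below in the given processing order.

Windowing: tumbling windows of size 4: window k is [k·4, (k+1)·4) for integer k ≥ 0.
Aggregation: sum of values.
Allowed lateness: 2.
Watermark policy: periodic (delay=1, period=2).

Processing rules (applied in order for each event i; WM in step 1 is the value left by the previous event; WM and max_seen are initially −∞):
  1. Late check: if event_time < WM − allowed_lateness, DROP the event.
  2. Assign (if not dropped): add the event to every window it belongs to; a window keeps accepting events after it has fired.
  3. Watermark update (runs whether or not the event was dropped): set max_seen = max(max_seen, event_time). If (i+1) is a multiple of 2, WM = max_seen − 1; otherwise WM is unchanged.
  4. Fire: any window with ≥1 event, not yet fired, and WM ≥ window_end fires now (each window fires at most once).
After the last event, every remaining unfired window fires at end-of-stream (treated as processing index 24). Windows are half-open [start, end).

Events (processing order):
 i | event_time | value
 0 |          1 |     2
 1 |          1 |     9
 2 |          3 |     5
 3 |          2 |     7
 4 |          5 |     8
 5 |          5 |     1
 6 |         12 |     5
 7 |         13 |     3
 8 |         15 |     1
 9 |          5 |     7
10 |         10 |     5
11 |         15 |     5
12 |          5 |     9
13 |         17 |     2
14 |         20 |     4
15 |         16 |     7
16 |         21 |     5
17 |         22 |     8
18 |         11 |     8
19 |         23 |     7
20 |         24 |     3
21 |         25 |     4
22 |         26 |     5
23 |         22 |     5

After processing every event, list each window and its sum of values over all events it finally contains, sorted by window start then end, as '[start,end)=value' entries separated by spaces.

i=0 t=1 v=2: → [0,4); WM=−∞
i=1 t=1 v=9: → [0,4); WM=0
i=2 t=3 v=5: → [0,4); WM=0
i=3 t=2 v=7: → [0,4); WM=2
i=4 t=5 v=8: → [4,8); WM=2
i=5 t=5 v=1: → [4,8); WM=4; [0,4) fires=23
i=6 t=12 v=5: → [12,16); WM=4
i=7 t=13 v=3: → [12,16); WM=12; [4,8) fires=9
i=8 t=15 v=1: → [12,16); WM=12
i=9 t=5 v=7: DROP (t<12-2); WM=14
i=10 t=10 v=5: DROP (t<14-2); WM=14
i=11 t=15 v=5: → [12,16); WM=14
i=12 t=5 v=9: DROP (t<14-2); WM=14
i=13 t=17 v=2: → [16,20); WM=16; [12,16) fires=14
i=14 t=20 v=4: → [20,24); WM=16
i=15 t=16 v=7: → [16,20); WM=19
i=16 t=21 v=5: → [20,24); WM=19
i=17 t=22 v=8: → [20,24); WM=21; [16,20) fires=9
i=18 t=11 v=8: DROP (t<21-2); WM=21
i=19 t=23 v=7: → [20,24); WM=22
i=20 t=24 v=3: → [24,28); WM=22
i=21 t=25 v=4: → [24,28); WM=24; [20,24) fires=24
i=22 t=26 v=5: → [24,28); WM=24
i=23 t=22 v=5: → [20,24); WM=25

[0,4)=23 [4,8)=9 [12,16)=14 [16,20)=9 [20,24)=29 [24,28)=12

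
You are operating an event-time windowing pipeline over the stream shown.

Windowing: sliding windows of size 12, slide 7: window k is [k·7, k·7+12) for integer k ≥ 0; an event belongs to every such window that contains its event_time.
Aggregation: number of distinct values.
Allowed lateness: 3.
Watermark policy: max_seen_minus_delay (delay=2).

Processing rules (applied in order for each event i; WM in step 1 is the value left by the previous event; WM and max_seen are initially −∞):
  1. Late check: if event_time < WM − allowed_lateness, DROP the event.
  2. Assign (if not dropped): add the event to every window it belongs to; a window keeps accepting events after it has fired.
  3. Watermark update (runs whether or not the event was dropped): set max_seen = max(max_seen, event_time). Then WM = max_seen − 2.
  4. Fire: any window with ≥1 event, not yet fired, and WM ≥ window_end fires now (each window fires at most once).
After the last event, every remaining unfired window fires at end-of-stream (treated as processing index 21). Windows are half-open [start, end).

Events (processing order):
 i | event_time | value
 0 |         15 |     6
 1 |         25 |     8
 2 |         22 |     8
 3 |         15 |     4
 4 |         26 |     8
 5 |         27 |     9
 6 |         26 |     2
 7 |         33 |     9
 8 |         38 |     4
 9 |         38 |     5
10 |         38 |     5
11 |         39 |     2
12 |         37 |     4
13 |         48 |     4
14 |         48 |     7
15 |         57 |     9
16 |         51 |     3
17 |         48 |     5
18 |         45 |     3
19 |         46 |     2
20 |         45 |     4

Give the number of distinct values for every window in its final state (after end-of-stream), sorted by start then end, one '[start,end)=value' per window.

i=0 t=15 v=6: → [14,26),[7,19); WM=13
i=1 t=25 v=8: → [21,33),[14,26); WM=23; [7,19) fires=1
i=2 t=22 v=8: → [21,33),[14,26); WM=23
i=3 t=15 v=4: DROP (t<23-3); WM=23
i=4 t=26 v=8: → [21,33); WM=24
i=5 t=27 v=9: → [21,33); WM=25
i=6 t=26 v=2: → [21,33); WM=25
i=7 t=33 v=9: → [28,40); WM=31; [14,26) fires=2
i=8 t=38 v=4: → [35,47),[28,40); WM=36; [21,33) fires=3
i=9 t=38 v=5: → [35,47),[28,40); WM=36
i=10 t=38 v=5: → [35,47),[28,40); WM=36
i=11 t=39 v=2: → [35,47),[28,40); WM=37
i=12 t=37 v=4: → [35,47),[28,40); WM=37
i=13 t=48 v=4: → [42,54); WM=46; [28,40) fires=4
i=14 t=48 v=7: → [42,54); WM=46
i=15 t=57 v=9: → [56,68),[49,61); WM=55; [35,47) fires=3 [42,54) fires=2
i=16 t=51 v=3: DROP (t<55-3); WM=55
i=17 t=48 v=5: DROP (t<55-3); WM=55
i=18 t=45 v=3: DROP (t<55-3); WM=55
i=19 t=46 v=2: DROP (t<55-3); WM=55
i=20 t=45 v=4: DROP (t<55-3); WM=55

[7,19)=1 [14,26)=2 [21,33)=3 [28,40)=4 [35,47)=3 [42,54)=2 [49,61)=1 [56,68)=1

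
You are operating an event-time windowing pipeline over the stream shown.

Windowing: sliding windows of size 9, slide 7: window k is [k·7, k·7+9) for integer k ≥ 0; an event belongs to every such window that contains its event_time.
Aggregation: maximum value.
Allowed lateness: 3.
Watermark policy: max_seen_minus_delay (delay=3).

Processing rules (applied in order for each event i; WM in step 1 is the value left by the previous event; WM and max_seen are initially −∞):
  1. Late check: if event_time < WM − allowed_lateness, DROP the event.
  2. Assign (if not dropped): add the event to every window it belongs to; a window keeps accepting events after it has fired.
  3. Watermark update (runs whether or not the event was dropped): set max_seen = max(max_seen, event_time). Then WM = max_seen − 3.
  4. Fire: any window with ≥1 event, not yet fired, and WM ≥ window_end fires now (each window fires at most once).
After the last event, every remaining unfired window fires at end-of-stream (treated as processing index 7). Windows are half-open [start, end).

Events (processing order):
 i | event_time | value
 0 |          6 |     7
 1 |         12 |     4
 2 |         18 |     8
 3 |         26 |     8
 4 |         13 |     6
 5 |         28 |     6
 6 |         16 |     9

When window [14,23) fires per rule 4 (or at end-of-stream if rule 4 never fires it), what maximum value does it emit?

i=0 t=6 v=7: → [0,9); WM=3
i=1 t=12 v=4: → [7,16); WM=9; [0,9) fires=7
i=2 t=18 v=8: → [14,23); WM=15
i=3 t=26 v=8: → [21,30); WM=23; [7,16) fires=4 [14,23) fires=8
i=4 t=13 v=6: DROP (t<23-3); WM=23
i=5 t=28 v=6: → [28,37),[21,30); WM=25
i=6 t=16 v=9: DROP (t<25-3); WM=25

8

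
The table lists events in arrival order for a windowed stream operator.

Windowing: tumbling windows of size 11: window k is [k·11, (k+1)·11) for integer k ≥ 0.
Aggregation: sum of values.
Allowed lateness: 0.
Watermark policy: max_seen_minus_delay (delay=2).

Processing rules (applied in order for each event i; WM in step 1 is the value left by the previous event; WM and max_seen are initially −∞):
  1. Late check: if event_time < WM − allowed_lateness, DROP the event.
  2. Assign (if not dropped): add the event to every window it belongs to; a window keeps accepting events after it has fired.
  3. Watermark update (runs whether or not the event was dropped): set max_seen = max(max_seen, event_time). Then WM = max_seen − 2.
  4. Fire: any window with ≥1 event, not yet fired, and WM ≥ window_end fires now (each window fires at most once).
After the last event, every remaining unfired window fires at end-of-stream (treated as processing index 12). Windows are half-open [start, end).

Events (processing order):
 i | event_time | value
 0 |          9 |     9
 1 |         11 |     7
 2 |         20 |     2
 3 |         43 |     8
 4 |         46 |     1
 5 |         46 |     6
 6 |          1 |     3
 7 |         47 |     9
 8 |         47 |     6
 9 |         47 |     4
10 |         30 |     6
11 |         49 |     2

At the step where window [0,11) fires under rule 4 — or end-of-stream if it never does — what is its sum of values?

9

i=0 t=9 v=9: → [0,11); WM=7
i=1 t=11 v=7: → [11,22); WM=9
i=2 t=20 v=2: → [11,22); WM=18; [0,11) fires=9
i=3 t=43 v=8: → [33,44); WM=41; [11,22) fires=9
i=4 t=46 v=1: → [44,55); WM=44; [33,44) fires=8
i=5 t=46 v=6: → [44,55); WM=44
i=6 t=1 v=3: DROP (t<44-0); WM=44
i=7 t=47 v=9: → [44,55); WM=45
i=8 t=47 v=6: → [44,55); WM=45
i=9 t=47 v=4: → [44,55); WM=45
i=10 t=30 v=6: DROP (t<45-0); WM=45
i=11 t=49 v=2: → [44,55); WM=47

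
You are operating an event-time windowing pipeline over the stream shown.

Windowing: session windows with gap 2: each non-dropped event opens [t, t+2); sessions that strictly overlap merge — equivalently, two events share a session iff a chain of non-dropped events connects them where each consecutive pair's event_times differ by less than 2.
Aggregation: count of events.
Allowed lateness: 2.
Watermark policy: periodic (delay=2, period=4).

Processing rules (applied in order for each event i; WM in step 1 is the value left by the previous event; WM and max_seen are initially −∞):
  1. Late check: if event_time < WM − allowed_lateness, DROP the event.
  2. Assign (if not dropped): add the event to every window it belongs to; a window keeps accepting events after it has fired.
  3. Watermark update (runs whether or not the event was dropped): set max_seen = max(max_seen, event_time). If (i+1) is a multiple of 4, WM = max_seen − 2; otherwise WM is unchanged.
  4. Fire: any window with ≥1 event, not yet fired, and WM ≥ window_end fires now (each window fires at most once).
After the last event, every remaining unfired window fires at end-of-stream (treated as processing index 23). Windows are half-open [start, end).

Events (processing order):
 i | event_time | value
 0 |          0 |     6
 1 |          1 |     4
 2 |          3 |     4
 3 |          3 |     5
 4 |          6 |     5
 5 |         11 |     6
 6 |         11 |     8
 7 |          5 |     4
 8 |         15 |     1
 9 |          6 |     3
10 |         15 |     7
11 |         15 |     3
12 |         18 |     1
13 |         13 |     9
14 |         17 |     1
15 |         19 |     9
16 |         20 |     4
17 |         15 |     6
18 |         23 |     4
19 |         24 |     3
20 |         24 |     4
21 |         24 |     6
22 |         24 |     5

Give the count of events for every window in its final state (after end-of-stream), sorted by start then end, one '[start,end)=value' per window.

[0,3)=2 [3,5)=2 [5,8)=2 [11,13)=2 [13,15)=1 [15,17)=4 [17,22)=4 [23,26)=5

i=0 t=0 v=6: → [0,2); WM=−∞
i=1 t=1 v=4: → [0,3); WM=−∞
i=2 t=3 v=4: → [3,5); WM=−∞
i=3 t=3 v=5: → [3,5); WM=1
i=4 t=6 v=5: → [6,8); WM=1
i=5 t=11 v=6: → [11,13); WM=1
i=6 t=11 v=8: → [11,13); WM=1
i=7 t=5 v=4: → [5,8); WM=9
i=8 t=15 v=1: → [15,17); WM=9
i=9 t=6 v=3: DROP (t<9-2); WM=9
i=10 t=15 v=7: → [15,17); WM=9
i=11 t=15 v=3: → [15,17); WM=13
i=12 t=18 v=1: → [18,20); WM=13
i=13 t=13 v=9: → [13,15); WM=13
i=14 t=17 v=1: → [17,20); WM=13
i=15 t=19 v=9: → [17,21); WM=17
i=16 t=20 v=4: → [17,22); WM=17
i=17 t=15 v=6: → [15,17); WM=17
i=18 t=23 v=4: → [23,25); WM=17
i=19 t=24 v=3: → [23,26); WM=22
i=20 t=24 v=4: → [23,26); WM=22
i=21 t=24 v=6: → [23,26); WM=22
i=22 t=24 v=5: → [23,26); WM=22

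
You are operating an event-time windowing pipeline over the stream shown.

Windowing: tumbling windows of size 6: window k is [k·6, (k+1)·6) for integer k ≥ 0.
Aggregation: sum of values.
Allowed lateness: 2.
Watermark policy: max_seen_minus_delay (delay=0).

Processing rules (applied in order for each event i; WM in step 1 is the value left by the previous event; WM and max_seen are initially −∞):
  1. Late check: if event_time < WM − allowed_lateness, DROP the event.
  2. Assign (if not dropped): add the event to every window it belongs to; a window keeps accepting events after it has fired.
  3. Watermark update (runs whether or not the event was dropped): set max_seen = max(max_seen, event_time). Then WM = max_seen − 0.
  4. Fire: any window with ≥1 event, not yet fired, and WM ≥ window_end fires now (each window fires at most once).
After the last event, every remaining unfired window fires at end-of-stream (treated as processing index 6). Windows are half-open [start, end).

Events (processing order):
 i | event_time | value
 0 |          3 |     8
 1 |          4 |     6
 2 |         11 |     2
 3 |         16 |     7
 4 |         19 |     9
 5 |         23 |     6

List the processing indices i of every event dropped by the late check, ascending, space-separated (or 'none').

none

i=0 t=3 v=8: → [0,6); WM=3
i=1 t=4 v=6: → [0,6); WM=4
i=2 t=11 v=2: → [6,12); WM=11; [0,6) fires=14
i=3 t=16 v=7: → [12,18); WM=16; [6,12) fires=2
i=4 t=19 v=9: → [18,24); WM=19; [12,18) fires=7
i=5 t=23 v=6: → [18,24); WM=23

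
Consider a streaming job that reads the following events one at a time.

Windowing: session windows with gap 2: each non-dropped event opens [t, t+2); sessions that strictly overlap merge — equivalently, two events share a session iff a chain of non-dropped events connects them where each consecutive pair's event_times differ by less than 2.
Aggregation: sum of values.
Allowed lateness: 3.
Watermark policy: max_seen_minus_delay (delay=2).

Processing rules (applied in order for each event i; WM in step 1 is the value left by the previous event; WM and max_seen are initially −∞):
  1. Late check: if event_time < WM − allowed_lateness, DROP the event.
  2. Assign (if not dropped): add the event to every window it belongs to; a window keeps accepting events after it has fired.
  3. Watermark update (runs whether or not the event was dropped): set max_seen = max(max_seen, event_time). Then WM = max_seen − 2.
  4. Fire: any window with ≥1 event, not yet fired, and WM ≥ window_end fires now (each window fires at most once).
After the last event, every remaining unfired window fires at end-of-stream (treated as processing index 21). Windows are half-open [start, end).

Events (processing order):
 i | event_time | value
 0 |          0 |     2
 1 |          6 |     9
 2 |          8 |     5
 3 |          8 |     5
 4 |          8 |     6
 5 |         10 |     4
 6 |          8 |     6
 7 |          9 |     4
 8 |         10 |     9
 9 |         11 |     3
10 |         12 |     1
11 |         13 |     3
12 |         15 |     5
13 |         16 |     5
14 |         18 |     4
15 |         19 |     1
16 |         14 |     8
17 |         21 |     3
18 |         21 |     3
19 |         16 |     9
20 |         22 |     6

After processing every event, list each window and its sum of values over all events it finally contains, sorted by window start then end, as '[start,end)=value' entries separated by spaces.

i=0 t=0 v=2: → [0,2); WM=-2
i=1 t=6 v=9: → [6,8); WM=4
i=2 t=8 v=5: → [8,10); WM=6
i=3 t=8 v=5: → [8,10); WM=6
i=4 t=8 v=6: → [8,10); WM=6
i=5 t=10 v=4: → [10,12); WM=8
i=6 t=8 v=6: → [8,10); WM=8
i=7 t=9 v=4: → [8,12); WM=8
i=8 t=10 v=9: → [8,12); WM=8
i=9 t=11 v=3: → [8,13); WM=9
i=10 t=12 v=1: → [8,14); WM=10
i=11 t=13 v=3: → [8,15); WM=11
i=12 t=15 v=5: → [15,17); WM=13
i=13 t=16 v=5: → [15,18); WM=14
i=14 t=18 v=4: → [18,20); WM=16
i=15 t=19 v=1: → [18,21); WM=17
i=16 t=14 v=8: → [8,18); WM=17
i=17 t=21 v=3: → [21,23); WM=19
i=18 t=21 v=3: → [21,23); WM=19
i=19 t=16 v=9: → [8,18); WM=19
i=20 t=22 v=6: → [21,24); WM=20

[0,2)=2 [6,8)=9 [8,18)=73 [18,21)=5 [21,24)=12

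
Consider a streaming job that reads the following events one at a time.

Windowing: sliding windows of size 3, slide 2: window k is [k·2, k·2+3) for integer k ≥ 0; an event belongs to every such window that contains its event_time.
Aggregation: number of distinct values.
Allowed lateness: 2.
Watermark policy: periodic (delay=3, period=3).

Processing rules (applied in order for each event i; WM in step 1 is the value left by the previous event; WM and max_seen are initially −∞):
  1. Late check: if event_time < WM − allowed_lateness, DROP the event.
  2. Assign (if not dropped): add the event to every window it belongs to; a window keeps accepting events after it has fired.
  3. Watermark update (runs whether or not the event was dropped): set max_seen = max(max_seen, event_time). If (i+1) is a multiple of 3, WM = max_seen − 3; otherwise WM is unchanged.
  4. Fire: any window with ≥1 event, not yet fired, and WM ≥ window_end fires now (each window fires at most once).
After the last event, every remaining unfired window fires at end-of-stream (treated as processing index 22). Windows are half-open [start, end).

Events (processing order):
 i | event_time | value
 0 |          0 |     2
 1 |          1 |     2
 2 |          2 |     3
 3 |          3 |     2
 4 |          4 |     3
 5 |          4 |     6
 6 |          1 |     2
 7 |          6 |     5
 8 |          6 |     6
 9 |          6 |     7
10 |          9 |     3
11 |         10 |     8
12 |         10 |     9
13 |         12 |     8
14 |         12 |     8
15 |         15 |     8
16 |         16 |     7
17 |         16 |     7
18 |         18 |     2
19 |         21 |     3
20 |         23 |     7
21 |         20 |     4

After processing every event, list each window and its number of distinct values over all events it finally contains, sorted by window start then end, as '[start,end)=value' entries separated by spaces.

[0,3)=2 [2,5)=3 [4,7)=4 [6,9)=3 [8,11)=3 [10,13)=2 [12,15)=1 [14,17)=2 [16,19)=2 [18,21)=2 [20,23)=2 [22,25)=1

i=0 t=0 v=2: → [0,3); WM=−∞
i=1 t=1 v=2: → [0,3); WM=−∞
i=2 t=2 v=3: → [2,5),[0,3); WM=-1
i=3 t=3 v=2: → [2,5); WM=-1
i=4 t=4 v=3: → [4,7),[2,5); WM=-1
i=5 t=4 v=6: → [4,7),[2,5); WM=1
i=6 t=1 v=2: → [0,3); WM=1
i=7 t=6 v=5: → [6,9),[4,7); WM=1
i=8 t=6 v=6: → [6,9),[4,7); WM=3; [0,3) fires=2
i=9 t=6 v=7: → [6,9),[4,7); WM=3
i=10 t=9 v=3: → [8,11); WM=3
i=11 t=10 v=8: → [10,13),[8,11); WM=7; [2,5) fires=3 [4,7) fires=4
i=12 t=10 v=9: → [10,13),[8,11); WM=7
i=13 t=12 v=8: → [12,15),[10,13); WM=7
i=14 t=12 v=8: → [12,15),[10,13); WM=9; [6,9) fires=3
i=15 t=15 v=8: → [14,17); WM=9
i=16 t=16 v=7: → [16,19),[14,17); WM=9
i=17 t=16 v=7: → [16,19),[14,17); WM=13; [8,11) fires=3 [10,13) fires=2
i=18 t=18 v=2: → [18,21),[16,19); WM=13
i=19 t=21 v=3: → [20,23); WM=13
i=20 t=23 v=7: → [22,25); WM=20; [12,15) fires=1 [14,17) fires=2 [16,19) fires=2
i=21 t=20 v=4: → [20,23),[18,21); WM=20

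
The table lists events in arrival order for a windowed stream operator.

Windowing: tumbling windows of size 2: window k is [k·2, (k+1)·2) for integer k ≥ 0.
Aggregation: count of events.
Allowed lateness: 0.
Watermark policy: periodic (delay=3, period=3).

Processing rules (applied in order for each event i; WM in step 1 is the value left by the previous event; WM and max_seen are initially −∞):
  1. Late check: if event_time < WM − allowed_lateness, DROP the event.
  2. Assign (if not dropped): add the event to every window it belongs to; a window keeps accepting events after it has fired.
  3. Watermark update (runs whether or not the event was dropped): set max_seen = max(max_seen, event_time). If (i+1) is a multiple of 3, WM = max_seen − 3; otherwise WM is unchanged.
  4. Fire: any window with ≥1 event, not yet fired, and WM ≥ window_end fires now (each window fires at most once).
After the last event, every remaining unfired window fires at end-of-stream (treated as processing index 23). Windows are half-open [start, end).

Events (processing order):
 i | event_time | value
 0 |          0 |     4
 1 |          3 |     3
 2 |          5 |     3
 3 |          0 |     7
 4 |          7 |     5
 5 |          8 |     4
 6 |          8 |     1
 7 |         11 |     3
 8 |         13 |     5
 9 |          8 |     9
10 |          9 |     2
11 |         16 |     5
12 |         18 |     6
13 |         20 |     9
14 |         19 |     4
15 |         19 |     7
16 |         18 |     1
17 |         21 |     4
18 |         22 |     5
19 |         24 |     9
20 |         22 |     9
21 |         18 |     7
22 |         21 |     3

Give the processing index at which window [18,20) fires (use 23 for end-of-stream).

i=0 t=0 v=4: → [0,2); WM=−∞
i=1 t=3 v=3: → [2,4); WM=−∞
i=2 t=5 v=3: → [4,6); WM=2; [0,2) fires=1
i=3 t=0 v=7: DROP (t<2-0); WM=2
i=4 t=7 v=5: → [6,8); WM=2
i=5 t=8 v=4: → [8,10); WM=5; [2,4) fires=1
i=6 t=8 v=1: → [8,10); WM=5
i=7 t=11 v=3: → [10,12); WM=5
i=8 t=13 v=5: → [12,14); WM=10; [4,6) fires=1 [6,8) fires=1 [8,10) fires=2
i=9 t=8 v=9: DROP (t<10-0); WM=10
i=10 t=9 v=2: DROP (t<10-0); WM=10
i=11 t=16 v=5: → [16,18); WM=13; [10,12) fires=1
i=12 t=18 v=6: → [18,20); WM=13
i=13 t=20 v=9: → [20,22); WM=13
i=14 t=19 v=4: → [18,20); WM=17; [12,14) fires=1
i=15 t=19 v=7: → [18,20); WM=17
i=16 t=18 v=1: → [18,20); WM=17
i=17 t=21 v=4: → [20,22); WM=18; [16,18) fires=1
i=18 t=22 v=5: → [22,24); WM=18
i=19 t=24 v=9: → [24,26); WM=18
i=20 t=22 v=9: → [22,24); WM=21; [18,20) fires=4
i=21 t=18 v=7: DROP (t<21-0); WM=21
i=22 t=21 v=3: → [20,22); WM=21

20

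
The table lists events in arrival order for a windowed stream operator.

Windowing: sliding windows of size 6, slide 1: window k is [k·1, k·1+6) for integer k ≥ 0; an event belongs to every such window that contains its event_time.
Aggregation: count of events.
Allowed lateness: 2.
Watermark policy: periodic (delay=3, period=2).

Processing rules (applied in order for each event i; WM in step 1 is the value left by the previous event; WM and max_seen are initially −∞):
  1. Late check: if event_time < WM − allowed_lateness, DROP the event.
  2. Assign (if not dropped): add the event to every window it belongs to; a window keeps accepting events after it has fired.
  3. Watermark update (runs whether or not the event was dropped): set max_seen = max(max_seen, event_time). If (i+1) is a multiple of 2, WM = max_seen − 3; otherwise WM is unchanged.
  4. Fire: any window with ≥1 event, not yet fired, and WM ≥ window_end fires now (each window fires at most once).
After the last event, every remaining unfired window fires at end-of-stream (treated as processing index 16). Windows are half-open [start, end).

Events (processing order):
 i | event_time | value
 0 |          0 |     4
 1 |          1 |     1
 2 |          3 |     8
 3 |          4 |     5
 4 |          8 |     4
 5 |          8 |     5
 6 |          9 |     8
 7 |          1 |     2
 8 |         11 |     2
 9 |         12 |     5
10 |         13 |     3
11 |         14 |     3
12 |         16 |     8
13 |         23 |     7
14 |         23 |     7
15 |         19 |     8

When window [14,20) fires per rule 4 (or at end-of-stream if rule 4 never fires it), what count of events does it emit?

2

i=0 t=0 v=4: → [0,6); WM=−∞
i=1 t=1 v=1: → [1,7),[0,6); WM=-2
i=2 t=3 v=8: → [3,9),[2,8),[1,7),[0,6); WM=-2
i=3 t=4 v=5: → [4,10),[3,9),[2,8),[1,7),[0,6); WM=1
i=4 t=8 v=4: → [8,14),[7,13),[6,12),[5,11),[4,10),[3,9); WM=1
i=5 t=8 v=5: → [8,14),[7,13),[6,12),[5,11),[4,10),[3,9); WM=5
i=6 t=9 v=8: → [9,15),[8,14),[7,13),[6,12),[5,11),[4,10); WM=5
i=7 t=1 v=2: DROP (t<5-2); WM=6; [0,6) fires=4
i=8 t=11 v=2: → [11,17),[10,16),[9,15),[8,14),[7,13),[6,12); WM=6
i=9 t=12 v=5: → [12,18),[11,17),[10,16),[9,15),[8,14),[7,13); WM=9; [1,7) fires=3 [2,8) fires=2 [3,9) fires=4
i=10 t=13 v=3: → [13,19),[12,18),[11,17),[10,16),[9,15),[8,14); WM=9
i=11 t=14 v=3: → [14,20),[13,19),[12,18),[11,17),[10,16),[9,15); WM=11; [4,10) fires=4 [5,11) fires=3
i=12 t=16 v=8: → [16,22),[15,21),[14,20),[13,19),[12,18),[11,17); WM=11
i=13 t=23 v=7: → [23,29),[22,28),[21,27),[20,26),[19,25),[18,24); WM=20; [6,12) fires=4 [7,13) fires=5 [8,14) fires=6 [9,15) fires=5 [10,16) fires=4 [11,17) fires=5 [12,18) fires=4 [13,19) fires=3 [14,20) fires=2
i=14 t=23 v=7: → [23,29),[22,28),[21,27),[20,26),[19,25),[18,24); WM=20
i=15 t=19 v=8: → [19,25),[18,24),[17,23),[16,22),[15,21),[14,20); WM=20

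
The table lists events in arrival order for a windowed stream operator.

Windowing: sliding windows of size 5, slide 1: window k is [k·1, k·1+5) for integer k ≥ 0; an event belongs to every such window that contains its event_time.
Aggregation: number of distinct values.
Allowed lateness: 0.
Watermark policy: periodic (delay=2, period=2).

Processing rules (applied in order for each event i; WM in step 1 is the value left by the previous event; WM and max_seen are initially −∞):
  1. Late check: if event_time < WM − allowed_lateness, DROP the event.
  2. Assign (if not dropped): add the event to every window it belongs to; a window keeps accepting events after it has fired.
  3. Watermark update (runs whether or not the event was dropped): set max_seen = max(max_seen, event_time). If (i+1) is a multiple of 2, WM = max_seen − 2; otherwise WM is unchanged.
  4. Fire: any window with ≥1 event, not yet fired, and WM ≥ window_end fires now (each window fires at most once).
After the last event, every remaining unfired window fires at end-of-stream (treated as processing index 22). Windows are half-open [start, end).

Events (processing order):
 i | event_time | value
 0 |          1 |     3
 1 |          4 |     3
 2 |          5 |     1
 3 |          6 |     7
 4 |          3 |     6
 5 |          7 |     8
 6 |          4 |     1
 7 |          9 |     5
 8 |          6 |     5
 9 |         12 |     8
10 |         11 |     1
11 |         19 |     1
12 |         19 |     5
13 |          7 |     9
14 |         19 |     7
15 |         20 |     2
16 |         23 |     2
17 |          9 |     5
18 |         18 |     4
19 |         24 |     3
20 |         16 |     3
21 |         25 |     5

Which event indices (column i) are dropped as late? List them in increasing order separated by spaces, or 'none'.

4 6 8 13 17 18 20

i=0 t=1 v=3: → [1,6),[0,5); WM=−∞
i=1 t=4 v=3: → [4,9),[3,8),[2,7),[1,6),[0,5); WM=2
i=2 t=5 v=1: → [5,10),[4,9),[3,8),[2,7),[1,6); WM=2
i=3 t=6 v=7: → [6,11),[5,10),[4,9),[3,8),[2,7); WM=4
i=4 t=3 v=6: DROP (t<4-0); WM=4
i=5 t=7 v=8: → [7,12),[6,11),[5,10),[4,9),[3,8); WM=5; [0,5) fires=1
i=6 t=4 v=1: DROP (t<5-0); WM=5
i=7 t=9 v=5: → [9,14),[8,13),[7,12),[6,11),[5,10); WM=7; [1,6) fires=2 [2,7) fires=3
i=8 t=6 v=5: DROP (t<7-0); WM=7
i=9 t=12 v=8: → [12,17),[11,16),[10,15),[9,14),[8,13); WM=10; [3,8) fires=4 [4,9) fires=4 [5,10) fires=4
i=10 t=11 v=1: → [11,16),[10,15),[9,14),[8,13),[7,12); WM=10
i=11 t=19 v=1: → [19,24),[18,23),[17,22),[16,21),[15,20); WM=17; [6,11) fires=3 [7,12) fires=3 [8,13) fires=3 [9,14) fires=3 [10,15) fires=2 [11,16) fires=2 [12,17) fires=1
i=12 t=19 v=5: → [19,24),[18,23),[17,22),[16,21),[15,20); WM=17
i=13 t=7 v=9: DROP (t<17-0); WM=17
i=14 t=19 v=7: → [19,24),[18,23),[17,22),[16,21),[15,20); WM=17
i=15 t=20 v=2: → [20,25),[19,24),[18,23),[17,22),[16,21); WM=18
i=16 t=23 v=2: → [23,28),[22,27),[21,26),[20,25),[19,24); WM=18
i=17 t=9 v=5: DROP (t<18-0); WM=21; [15,20) fires=3 [16,21) fires=4
i=18 t=18 v=4: DROP (t<21-0); WM=21
i=19 t=24 v=3: → [24,29),[23,28),[22,27),[21,26),[20,25); WM=22; [17,22) fires=4
i=20 t=16 v=3: DROP (t<22-0); WM=22
i=21 t=25 v=5: → [25,30),[24,29),[23,28),[22,27),[21,26); WM=23; [18,23) fires=4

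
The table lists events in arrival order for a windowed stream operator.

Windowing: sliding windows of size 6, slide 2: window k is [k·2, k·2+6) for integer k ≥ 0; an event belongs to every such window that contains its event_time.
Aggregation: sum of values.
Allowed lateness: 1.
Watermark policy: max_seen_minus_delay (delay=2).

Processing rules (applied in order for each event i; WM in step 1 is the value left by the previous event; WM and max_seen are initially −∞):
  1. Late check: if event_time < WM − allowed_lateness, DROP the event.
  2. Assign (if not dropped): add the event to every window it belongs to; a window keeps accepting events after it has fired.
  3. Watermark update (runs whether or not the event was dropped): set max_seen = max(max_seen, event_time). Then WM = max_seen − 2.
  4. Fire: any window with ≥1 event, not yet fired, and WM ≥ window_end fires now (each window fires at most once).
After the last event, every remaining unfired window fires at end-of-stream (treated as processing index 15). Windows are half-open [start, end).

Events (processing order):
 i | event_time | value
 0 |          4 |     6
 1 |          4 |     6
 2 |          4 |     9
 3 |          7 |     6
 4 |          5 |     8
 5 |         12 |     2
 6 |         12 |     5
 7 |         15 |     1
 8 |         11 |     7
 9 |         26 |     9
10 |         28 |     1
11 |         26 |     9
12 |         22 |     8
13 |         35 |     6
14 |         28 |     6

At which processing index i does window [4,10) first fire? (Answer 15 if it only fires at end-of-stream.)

i=0 t=4 v=6: → [4,10),[2,8),[0,6); WM=2
i=1 t=4 v=6: → [4,10),[2,8),[0,6); WM=2
i=2 t=4 v=9: → [4,10),[2,8),[0,6); WM=2
i=3 t=7 v=6: → [6,12),[4,10),[2,8); WM=5
i=4 t=5 v=8: → [4,10),[2,8),[0,6); WM=5
i=5 t=12 v=2: → [12,18),[10,16),[8,14); WM=10; [0,6) fires=29 [2,8) fires=35 [4,10) fires=35
i=6 t=12 v=5: → [12,18),[10,16),[8,14); WM=10
i=7 t=15 v=1: → [14,20),[12,18),[10,16); WM=13; [6,12) fires=6
i=8 t=11 v=7: DROP (t<13-1); WM=13
i=9 t=26 v=9: → [26,32),[24,30),[22,28); WM=24; [8,14) fires=7 [10,16) fires=8 [12,18) fires=8 [14,20) fires=1
i=10 t=28 v=1: → [28,34),[26,32),[24,30); WM=26
i=11 t=26 v=9: → [26,32),[24,30),[22,28); WM=26
i=12 t=22 v=8: DROP (t<26-1); WM=26
i=13 t=35 v=6: → [34,40),[32,38),[30,36); WM=33; [22,28) fires=18 [24,30) fires=19 [26,32) fires=19
i=14 t=28 v=6: DROP (t<33-1); WM=33

5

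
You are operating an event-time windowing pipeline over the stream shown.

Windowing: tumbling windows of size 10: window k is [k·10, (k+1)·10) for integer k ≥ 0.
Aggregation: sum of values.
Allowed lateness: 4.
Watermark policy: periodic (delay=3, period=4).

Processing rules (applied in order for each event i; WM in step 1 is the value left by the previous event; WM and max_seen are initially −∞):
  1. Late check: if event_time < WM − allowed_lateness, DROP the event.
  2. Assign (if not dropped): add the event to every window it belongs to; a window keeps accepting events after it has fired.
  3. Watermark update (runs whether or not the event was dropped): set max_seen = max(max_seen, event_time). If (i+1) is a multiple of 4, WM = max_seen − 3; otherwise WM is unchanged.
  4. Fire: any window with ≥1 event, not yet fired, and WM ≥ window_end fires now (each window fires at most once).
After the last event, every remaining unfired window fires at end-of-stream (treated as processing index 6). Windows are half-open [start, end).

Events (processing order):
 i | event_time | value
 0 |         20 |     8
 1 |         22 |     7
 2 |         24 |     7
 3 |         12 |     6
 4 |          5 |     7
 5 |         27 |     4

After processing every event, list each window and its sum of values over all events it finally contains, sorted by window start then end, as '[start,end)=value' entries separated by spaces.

[10,20)=6 [20,30)=26

i=0 t=20 v=8: → [20,30); WM=−∞
i=1 t=22 v=7: → [20,30); WM=−∞
i=2 t=24 v=7: → [20,30); WM=−∞
i=3 t=12 v=6: → [10,20); WM=21; [10,20) fires=6
i=4 t=5 v=7: DROP (t<21-4); WM=21
i=5 t=27 v=4: → [20,30); WM=21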